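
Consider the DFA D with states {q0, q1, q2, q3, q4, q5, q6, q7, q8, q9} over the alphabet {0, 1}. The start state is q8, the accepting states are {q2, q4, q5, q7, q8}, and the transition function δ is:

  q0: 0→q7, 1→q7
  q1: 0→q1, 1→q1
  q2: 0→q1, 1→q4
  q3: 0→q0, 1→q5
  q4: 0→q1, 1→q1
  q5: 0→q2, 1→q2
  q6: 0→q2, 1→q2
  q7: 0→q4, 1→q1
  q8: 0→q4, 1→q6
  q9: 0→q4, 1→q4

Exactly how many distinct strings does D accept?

6

The useful subgraph on states {q2, q4, q6, q8} is acyclic, so L(D) is finite; the longest accepting path visits 4 useful states, giving maximum string length 3.
Counting accepting paths from q8 by length: 1 of length 0, 1 of length 1, 2 of length 2, 2 of length 3. Total 6.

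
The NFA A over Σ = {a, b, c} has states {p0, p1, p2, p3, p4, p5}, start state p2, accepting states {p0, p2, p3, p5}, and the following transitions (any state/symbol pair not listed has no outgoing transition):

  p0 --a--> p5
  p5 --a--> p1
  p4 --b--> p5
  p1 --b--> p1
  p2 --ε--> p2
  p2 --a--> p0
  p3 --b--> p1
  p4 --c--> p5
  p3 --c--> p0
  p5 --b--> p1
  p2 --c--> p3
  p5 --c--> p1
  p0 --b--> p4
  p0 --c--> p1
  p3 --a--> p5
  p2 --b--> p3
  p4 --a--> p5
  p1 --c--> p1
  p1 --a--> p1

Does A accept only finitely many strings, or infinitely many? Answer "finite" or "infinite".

The useful states (reachable from p2 and able to reach an accepting state) are {p0, p2, p3, p4, p5}.
Restricted to these states the transition graph has no cycle, so every accepting path has bounded length and L is finite.

finite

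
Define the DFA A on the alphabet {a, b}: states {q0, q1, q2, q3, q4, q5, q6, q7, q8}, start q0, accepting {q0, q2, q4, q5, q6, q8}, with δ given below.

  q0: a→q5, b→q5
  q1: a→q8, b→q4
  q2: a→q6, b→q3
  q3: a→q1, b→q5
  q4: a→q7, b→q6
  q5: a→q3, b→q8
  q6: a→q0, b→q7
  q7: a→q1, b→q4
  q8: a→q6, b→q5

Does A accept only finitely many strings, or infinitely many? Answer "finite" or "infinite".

State q5 is reachable from the start and can reach an accepting state, and it lies on the cycle q5 → q8 → q5.
Traversing that cycle any number of times yields accepted strings of unbounded length, so the language is infinite.

infinite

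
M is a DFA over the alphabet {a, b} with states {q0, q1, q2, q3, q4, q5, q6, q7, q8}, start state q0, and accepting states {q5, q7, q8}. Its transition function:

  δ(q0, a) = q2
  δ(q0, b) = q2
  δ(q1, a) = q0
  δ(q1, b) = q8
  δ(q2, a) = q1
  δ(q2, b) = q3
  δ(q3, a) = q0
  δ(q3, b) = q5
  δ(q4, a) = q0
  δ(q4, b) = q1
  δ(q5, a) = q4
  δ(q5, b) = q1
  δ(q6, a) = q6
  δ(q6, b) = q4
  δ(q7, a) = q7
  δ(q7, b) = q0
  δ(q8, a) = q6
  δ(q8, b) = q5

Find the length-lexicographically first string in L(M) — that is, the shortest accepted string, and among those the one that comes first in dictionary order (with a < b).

A breadth-first search from q0 reaches an accepting state first via the path q0 → q2 → q1 → q8 on input aab.
No string of length < 3 is accepted (BFS exhausts all shorter strings without reaching an accepting state), and aab is the lexicographically least accepting string of length 3.

aab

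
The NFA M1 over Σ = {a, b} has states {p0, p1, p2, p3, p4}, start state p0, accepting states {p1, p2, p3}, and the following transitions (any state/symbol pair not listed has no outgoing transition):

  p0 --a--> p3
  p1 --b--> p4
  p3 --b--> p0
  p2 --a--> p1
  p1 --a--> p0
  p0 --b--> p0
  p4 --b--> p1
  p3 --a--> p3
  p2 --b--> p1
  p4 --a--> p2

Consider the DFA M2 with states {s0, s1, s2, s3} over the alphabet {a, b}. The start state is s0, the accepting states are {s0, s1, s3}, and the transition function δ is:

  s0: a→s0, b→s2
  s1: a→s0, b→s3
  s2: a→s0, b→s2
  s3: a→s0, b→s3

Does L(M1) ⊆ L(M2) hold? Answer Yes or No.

Exploring the product automaton M1 × M2 from the start pair (p0, s0), following both machines on each input symbol, reaches 3 state pairs: (p0, s0), (p3, s0), (p0, s2).
M1 accepts in {p1, p2, p3} and M2 accepts in {s0, s1, s3}. The reachable pairs whose M1-component is accepting are (p3, s0); in each of them the M2-component is accepting too, so the product for L(M1) \ L(M2) (M1-component accepting, M2-component rejecting) has no reachable accepting pair and the difference is empty.
Hence every string in L(M1) is also in L(M2).

Yes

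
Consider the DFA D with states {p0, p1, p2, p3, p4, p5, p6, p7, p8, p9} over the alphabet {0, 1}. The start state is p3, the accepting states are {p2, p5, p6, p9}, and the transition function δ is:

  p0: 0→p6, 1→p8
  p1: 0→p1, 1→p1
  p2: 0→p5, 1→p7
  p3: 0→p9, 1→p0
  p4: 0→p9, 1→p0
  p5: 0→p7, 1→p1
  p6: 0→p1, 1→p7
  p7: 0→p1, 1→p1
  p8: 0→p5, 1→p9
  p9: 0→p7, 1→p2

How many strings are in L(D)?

The useful subgraph on states {p0, p2, p3, p5, p6, p8, p9} is acyclic, so L(D) is finite; the longest accepting path visits 6 useful states, giving maximum string length 5.
Counting accepting paths from p3 by length: 1 of length 1, 2 of length 2, 3 of length 3, 1 of length 4, 1 of length 5. Total 8.

8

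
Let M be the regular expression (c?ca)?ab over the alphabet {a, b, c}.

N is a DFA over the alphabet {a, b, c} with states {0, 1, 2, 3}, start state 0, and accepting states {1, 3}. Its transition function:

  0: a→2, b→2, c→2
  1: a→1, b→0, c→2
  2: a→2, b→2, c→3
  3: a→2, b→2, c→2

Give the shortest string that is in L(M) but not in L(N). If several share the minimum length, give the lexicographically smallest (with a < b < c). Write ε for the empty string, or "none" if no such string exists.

ab

The string ab is accepted by M but not by N.
No shorter string lies in the difference, and ab is the lexicographically first length-2 string in L(M) \ L(N).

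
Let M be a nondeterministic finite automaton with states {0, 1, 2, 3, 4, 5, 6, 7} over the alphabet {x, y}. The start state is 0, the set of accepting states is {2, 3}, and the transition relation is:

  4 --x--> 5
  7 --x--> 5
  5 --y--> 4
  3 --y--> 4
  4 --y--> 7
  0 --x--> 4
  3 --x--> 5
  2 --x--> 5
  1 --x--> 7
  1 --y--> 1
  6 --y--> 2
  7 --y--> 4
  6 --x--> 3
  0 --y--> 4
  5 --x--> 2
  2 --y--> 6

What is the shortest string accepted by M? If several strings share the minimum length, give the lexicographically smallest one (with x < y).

A breadth-first search from 0 reaches an accepting state first via the path 0 → 4 → 5 → 2 on input xxx.
No string of length < 3 is accepted (BFS exhausts all shorter strings without reaching an accepting state), and xxx is the lexicographically least accepting string of length 3.

xxx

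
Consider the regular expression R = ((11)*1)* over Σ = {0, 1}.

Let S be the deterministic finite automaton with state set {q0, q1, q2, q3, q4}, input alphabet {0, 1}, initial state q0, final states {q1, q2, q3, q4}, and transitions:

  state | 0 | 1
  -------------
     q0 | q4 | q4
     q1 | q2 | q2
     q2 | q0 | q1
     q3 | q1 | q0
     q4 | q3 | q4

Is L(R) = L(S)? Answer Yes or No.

No

The empty string ε is accepted by R but rejected by S.
So L(R) ≠ L(S).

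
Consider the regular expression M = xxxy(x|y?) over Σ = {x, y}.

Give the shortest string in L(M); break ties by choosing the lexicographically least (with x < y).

By inspection of the expression, no string of length less than 4 matches, and xxxy is the lexicographically first match of length 4.

xxxy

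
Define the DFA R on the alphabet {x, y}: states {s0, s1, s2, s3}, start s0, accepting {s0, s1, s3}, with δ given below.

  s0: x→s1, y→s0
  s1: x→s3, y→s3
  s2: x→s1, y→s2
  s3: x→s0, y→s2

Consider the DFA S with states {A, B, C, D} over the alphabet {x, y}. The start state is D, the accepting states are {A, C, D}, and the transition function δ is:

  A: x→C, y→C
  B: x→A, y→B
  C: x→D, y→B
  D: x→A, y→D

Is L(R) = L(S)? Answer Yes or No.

Yes

Exploring the product automaton R × S from the start pair (s0, D), following both machines on each input symbol, reaches 4 state pairs: (s0, D), (s1, A), (s3, C), (s2, B).
R accepts in {s0, s1, s3} and S accepts in {A, C, D}. In every reachable pair the two components are either both accepting — (s0, D), (s1, A), (s3, C) — or both non-accepting, so no string is accepted by exactly one of the machines: L(R) \ L(S) and L(S) \ L(R) are both empty.
Hence every string is accepted by R iff it is accepted by S, and the two languages coincide.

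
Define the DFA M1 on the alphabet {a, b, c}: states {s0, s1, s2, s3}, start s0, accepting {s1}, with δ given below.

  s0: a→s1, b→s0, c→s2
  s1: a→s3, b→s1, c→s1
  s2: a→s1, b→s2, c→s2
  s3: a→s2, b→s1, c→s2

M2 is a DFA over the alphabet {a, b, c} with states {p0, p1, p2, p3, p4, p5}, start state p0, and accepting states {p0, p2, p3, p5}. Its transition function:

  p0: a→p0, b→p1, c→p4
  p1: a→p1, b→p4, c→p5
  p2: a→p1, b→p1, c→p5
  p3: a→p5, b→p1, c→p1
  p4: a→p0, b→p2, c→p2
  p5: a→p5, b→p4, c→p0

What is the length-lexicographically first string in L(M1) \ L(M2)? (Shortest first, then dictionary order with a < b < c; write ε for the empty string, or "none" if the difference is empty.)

The string ab is accepted by M1 but not by M2.
No shorter string lies in the difference, and ab is the lexicographically first length-2 string in L(M1) \ L(M2).

ab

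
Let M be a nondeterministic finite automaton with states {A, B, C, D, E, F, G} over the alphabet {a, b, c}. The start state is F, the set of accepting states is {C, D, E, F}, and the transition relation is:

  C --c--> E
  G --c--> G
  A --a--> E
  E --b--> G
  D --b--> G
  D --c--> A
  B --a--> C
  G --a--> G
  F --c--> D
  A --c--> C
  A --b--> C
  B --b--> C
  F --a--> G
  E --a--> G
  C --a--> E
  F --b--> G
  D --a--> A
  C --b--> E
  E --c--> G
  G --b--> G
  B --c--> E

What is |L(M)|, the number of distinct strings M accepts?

20

The useful subgraph on states {A, C, D, E, F} is acyclic, so L(M) is finite; the longest accepting path visits 5 useful states, giving maximum string length 4.
Counting accepting paths from F by length: 1 of length 0, 1 of length 1, 6 of length 3, 12 of length 4. Total 20.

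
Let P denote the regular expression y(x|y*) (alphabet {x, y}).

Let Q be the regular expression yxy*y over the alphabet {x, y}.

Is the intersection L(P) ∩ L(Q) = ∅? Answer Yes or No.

Converting the expression P to a DFA (subset construction, then merging equivalent states) gives the minimal DFA with states {p0, p1, p2, p3, p4}, start state p0, accepting states {p2, p3, p4} and transitions p0: x→p1, y→p2; p1: x→p1, y→p1; p2: x→p3, y→p4; p3: x→p1, y→p1; p4: x→p1, y→p4.
Converting the expression Q to a DFA (subset construction, then merging equivalent states) gives the minimal DFA with states {q0, q1, q2, q3, q4}, start state q0, accepting states {q4} and transitions q0: x→q1, y→q2; q1: x→q1, y→q1; q2: x→q3, y→q1; q3: x→q1, y→q4; q4: x→q1, y→q4.
Exploring the product automaton P × Q from the start pair (p0, q0), following both machines on each input symbol, reaches 6 state pairs: (p0, q0), (p1, q1), (p2, q2), (p3, q3), (p4, q1), (p1, q4).
P accepts in {p2, p3, p4} and Q accepts in {q4}; no reachable pair has both components accepting, so no string drives both machines to acceptance simultaneously and L(P) ∩ L(Q) = ∅.
So no string is accepted by both, and the intersection is empty.

Yes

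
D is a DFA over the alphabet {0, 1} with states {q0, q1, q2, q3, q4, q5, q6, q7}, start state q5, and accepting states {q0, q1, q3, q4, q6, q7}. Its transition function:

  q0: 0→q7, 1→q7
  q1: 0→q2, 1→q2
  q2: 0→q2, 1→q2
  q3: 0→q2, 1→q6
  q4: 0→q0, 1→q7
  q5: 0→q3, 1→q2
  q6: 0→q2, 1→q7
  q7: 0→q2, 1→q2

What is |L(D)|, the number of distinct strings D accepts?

The useful subgraph on states {q3, q5, q6, q7} is acyclic, so L(D) is finite; the longest accepting path visits 4 useful states, giving maximum string length 3.
Counting accepting paths from q5 by length: 1 of length 1, 1 of length 2, 1 of length 3. Total 3.

3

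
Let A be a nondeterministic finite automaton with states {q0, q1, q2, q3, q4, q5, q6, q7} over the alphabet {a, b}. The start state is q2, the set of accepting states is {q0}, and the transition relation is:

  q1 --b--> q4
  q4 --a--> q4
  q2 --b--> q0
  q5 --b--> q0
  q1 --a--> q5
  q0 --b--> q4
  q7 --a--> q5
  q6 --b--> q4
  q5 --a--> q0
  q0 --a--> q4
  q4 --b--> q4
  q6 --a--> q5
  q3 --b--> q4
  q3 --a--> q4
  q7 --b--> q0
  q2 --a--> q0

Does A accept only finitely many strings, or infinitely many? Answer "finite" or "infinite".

The useful states (reachable from q2 and able to reach an accepting state) are {q0, q2}.
Restricted to these states the transition graph has no cycle, so every accepting path has bounded length and L is finite.

finite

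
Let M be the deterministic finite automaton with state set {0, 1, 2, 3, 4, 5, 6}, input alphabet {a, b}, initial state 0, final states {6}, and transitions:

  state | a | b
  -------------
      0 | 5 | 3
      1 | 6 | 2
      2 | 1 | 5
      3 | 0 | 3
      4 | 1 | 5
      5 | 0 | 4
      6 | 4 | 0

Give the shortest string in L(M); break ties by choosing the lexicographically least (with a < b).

abaa

A breadth-first search from 0 reaches an accepting state first via the path 0 → 5 → 4 → 1 → 6 on input abaa.
No string of length < 4 is accepted (BFS exhausts all shorter strings without reaching an accepting state), and abaa is the lexicographically least accepting string of length 4.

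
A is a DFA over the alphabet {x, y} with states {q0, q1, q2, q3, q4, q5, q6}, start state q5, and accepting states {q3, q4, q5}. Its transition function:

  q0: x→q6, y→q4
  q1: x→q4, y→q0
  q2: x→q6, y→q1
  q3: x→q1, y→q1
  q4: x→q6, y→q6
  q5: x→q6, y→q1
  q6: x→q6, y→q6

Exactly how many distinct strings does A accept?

3

The useful subgraph on states {q0, q1, q4, q5} is acyclic, so L(A) is finite; the longest accepting path visits 4 useful states, giving maximum string length 3.
Counting accepting paths from q5 by length: 1 of length 0, 1 of length 2, 1 of length 3. Total 3.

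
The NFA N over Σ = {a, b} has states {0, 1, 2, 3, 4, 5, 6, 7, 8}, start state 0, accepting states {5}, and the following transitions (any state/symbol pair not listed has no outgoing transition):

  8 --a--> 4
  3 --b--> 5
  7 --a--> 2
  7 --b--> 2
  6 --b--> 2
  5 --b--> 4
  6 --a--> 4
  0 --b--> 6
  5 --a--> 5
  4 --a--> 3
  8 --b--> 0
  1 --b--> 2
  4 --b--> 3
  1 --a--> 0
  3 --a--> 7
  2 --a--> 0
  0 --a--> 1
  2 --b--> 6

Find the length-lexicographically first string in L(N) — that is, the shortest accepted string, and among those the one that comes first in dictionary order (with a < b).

baab

A breadth-first search from 0 reaches an accepting state first via the path 0 → 6 → 4 → 3 → 5 on input baab.
No string of length < 4 is accepted (BFS exhausts all shorter strings without reaching an accepting state), and baab is the lexicographically least accepting string of length 4.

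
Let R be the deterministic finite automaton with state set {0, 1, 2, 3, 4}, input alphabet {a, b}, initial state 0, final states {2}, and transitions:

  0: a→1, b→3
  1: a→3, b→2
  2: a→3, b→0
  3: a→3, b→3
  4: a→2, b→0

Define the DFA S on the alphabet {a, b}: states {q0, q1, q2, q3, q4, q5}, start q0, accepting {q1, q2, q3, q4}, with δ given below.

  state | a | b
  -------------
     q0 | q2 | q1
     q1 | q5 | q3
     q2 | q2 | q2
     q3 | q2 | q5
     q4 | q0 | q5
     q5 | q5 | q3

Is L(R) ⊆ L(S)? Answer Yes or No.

Yes

Exploring the product automaton R × S from the start pair (0, q0), following both machines on each input symbol, reaches 8 state pairs: (0, q0), (1, q2), (3, q1), (3, q2), (2, q2), (3, q5), (3, q3), (0, q2).
R accepts in {2} and S accepts in {q1, q2, q3, q4}. The reachable pairs whose R-component is accepting are (2, q2); in each of them the S-component is accepting too, so the product for L(R) \ L(S) (R-component accepting, S-component rejecting) has no reachable accepting pair and the difference is empty.
Hence every string in L(R) is also in L(S).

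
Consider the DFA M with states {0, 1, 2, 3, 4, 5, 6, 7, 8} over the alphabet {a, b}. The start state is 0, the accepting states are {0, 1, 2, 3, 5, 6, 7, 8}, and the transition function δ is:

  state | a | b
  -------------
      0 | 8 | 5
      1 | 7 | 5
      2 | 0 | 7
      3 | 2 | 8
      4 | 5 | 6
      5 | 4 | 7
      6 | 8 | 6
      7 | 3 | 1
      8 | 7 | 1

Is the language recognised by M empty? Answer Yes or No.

The empty string ε is accepted: the run 0 ends in the accepting state 0.
Since at least one string is accepted, L(M) is not empty.

No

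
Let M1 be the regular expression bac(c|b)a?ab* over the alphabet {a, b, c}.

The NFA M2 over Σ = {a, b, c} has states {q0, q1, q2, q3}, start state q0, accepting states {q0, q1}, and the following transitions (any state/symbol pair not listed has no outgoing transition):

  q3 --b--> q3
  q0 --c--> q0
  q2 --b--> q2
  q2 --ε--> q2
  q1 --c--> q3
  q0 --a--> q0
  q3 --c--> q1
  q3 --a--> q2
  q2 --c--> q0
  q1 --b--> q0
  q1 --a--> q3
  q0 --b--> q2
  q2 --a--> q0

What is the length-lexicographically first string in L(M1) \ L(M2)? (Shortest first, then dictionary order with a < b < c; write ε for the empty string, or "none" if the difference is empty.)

bacbab

The string bacbab is accepted by M1 but not by M2.
No shorter string lies in the difference, and bacbab is the lexicographically first length-6 string in L(M1) \ L(M2).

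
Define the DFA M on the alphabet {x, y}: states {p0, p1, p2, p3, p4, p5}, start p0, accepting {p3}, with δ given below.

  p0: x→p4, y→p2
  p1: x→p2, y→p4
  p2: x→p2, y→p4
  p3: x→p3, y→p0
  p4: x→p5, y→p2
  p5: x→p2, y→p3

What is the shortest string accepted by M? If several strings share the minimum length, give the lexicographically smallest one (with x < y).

A breadth-first search from p0 reaches an accepting state first via the path p0 → p4 → p5 → p3 on input xxy.
No string of length < 3 is accepted (BFS exhausts all shorter strings without reaching an accepting state), and xxy is the lexicographically least accepting string of length 3.

xxy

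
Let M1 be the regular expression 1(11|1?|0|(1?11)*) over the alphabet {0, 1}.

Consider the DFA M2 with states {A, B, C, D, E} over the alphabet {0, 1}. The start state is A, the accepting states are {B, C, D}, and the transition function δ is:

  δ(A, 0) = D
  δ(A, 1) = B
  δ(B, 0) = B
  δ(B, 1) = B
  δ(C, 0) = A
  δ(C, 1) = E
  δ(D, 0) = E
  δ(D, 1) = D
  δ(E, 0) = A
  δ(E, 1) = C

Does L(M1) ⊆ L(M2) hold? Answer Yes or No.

Yes

Converting the expression M1 to a DFA (subset construction, then merging equivalent states) gives the minimal DFA with states {r0, r1, r2, r3, r4}, start state r0, accepting states {r2, r3, r4} and transitions r0: 0→r1, 1→r2; r1: 0→r1, 1→r1; r2: 0→r3, 1→r4; r3: 0→r1, 1→r1; r4: 0→r1, 1→r4.
Exploring the product automaton M1 × M2 from the start pair (r0, A), following both machines on each input symbol, reaches 9 state pairs: (r0, A), (r1, D), (r2, B), (r1, E), (r3, B), (r4, B), (r1, A), (r1, C), (r1, B).
M1 accepts in {r2, r3, r4} and M2 accepts in {B, C, D}. The reachable pairs whose M1-component is accepting are (r2, B), (r3, B), (r4, B); in each of them the M2-component is accepting too, so the product for L(M1) \ L(M2) (M1-component accepting, M2-component rejecting) has no reachable accepting pair and the difference is empty.
Hence every string in L(M1) is also in L(M2).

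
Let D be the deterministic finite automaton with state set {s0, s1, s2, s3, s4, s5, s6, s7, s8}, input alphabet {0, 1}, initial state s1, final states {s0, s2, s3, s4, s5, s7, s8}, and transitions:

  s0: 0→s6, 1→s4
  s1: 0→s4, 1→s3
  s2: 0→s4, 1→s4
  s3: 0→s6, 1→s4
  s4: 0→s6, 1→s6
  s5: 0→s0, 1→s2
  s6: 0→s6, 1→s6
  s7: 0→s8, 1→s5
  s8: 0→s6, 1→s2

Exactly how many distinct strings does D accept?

The useful subgraph on states {s1, s3, s4} is acyclic, so L(D) is finite; the longest accepting path visits 3 useful states, giving maximum string length 2.
Counting accepting paths from s1 by length: 2 of length 1, 1 of length 2. Total 3.

3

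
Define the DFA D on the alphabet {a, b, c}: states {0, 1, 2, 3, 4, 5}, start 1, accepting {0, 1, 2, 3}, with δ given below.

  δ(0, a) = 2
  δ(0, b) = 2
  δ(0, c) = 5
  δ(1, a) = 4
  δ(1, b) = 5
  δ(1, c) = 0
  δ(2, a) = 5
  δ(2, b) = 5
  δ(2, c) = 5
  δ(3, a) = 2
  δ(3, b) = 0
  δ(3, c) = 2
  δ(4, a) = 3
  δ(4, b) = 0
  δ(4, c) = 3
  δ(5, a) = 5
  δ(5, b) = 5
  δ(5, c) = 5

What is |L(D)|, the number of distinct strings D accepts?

19

The useful subgraph on states {0, 1, 2, 3, 4} is acyclic, so L(D) is finite; the longest accepting path visits 5 useful states, giving maximum string length 4.
Counting accepting paths from 1 by length: 1 of length 0, 1 of length 1, 5 of length 2, 8 of length 3, 4 of length 4. Total 19.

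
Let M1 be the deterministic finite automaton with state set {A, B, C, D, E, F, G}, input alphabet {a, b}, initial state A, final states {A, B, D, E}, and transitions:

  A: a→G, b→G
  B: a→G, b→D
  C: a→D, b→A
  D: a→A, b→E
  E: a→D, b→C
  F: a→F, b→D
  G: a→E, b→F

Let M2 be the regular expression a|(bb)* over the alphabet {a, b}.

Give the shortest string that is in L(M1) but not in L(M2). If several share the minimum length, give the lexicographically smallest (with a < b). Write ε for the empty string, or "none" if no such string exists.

The string aa is accepted by M1 but not by M2.
No shorter string lies in the difference, and aa is the lexicographically first length-2 string in L(M1) \ L(M2).

aa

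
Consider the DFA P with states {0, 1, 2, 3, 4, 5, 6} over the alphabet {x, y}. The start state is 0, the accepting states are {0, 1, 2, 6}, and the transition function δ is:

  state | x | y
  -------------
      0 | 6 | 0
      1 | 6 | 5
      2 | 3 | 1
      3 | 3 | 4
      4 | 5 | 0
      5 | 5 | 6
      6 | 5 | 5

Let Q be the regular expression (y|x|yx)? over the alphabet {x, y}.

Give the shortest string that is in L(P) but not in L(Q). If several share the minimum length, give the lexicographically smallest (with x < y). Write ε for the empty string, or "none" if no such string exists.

yy

The string yy is accepted by P but not by Q.
No shorter string lies in the difference, and yy is the lexicographically first length-2 string in L(P) \ L(Q).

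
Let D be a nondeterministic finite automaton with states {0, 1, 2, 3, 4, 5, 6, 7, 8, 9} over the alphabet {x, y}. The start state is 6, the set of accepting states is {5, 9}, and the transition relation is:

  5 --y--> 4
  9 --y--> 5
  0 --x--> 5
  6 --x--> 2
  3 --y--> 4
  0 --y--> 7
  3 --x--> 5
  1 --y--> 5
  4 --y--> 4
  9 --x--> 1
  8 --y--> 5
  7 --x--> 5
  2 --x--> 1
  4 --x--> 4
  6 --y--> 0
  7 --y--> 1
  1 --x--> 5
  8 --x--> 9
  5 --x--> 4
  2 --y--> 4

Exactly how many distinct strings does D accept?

6

The useful subgraph on states {0, 1, 2, 5, 6, 7} is acyclic, so L(D) is finite; the longest accepting path visits 5 useful states, giving maximum string length 4.
Counting accepting paths from 6 by length: 1 of length 2, 3 of length 3, 2 of length 4. Total 6.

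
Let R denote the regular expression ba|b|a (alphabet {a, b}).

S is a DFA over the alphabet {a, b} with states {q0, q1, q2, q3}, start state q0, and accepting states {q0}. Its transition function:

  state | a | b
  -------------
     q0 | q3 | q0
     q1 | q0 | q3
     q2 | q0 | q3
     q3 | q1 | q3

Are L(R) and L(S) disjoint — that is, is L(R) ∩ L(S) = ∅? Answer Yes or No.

No

The string b is accepted by both R and S.
Hence L(R) ∩ L(S) ≠ ∅.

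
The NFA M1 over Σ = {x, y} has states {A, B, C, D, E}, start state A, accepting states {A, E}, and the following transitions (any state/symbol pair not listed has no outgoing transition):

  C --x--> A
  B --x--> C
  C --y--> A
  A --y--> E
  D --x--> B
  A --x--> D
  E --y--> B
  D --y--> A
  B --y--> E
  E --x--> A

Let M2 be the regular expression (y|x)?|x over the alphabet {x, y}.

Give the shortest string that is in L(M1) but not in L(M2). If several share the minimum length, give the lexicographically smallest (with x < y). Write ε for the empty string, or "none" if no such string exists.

xy

The string xy is accepted by M1 but not by M2.
No shorter string lies in the difference, and xy is the lexicographically first length-2 string in L(M1) \ L(M2).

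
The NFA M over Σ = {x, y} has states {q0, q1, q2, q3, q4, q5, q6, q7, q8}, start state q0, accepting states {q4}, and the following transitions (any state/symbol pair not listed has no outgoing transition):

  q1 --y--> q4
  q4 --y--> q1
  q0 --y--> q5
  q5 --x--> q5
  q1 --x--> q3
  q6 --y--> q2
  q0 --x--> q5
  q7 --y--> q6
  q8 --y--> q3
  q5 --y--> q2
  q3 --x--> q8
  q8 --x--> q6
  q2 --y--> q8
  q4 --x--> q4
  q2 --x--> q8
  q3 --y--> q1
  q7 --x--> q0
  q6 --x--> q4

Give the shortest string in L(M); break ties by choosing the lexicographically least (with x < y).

A breadth-first search from q0 reaches an accepting state first via the path q0 → q5 → q2 → q8 → q6 → q4 on input xyxxx.
No string of length < 5 is accepted (BFS exhausts all shorter strings without reaching an accepting state), and xyxxx is the lexicographically least accepting string of length 5.

xyxxx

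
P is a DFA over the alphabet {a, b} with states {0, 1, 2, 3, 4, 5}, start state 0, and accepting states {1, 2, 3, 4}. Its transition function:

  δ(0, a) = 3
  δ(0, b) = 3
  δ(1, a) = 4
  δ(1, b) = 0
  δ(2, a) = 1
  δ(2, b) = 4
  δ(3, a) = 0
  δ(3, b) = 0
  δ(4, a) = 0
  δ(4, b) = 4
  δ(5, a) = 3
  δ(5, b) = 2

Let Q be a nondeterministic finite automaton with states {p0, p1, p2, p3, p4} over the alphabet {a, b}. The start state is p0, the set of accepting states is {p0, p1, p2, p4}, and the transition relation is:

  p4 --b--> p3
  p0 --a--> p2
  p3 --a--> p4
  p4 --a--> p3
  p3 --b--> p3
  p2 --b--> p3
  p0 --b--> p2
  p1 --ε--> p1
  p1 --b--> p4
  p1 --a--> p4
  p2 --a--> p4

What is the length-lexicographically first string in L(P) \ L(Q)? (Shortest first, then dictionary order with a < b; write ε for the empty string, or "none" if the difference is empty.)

aaa

The string aaa is accepted by P but not by Q.
No shorter string lies in the difference, and aaa is the lexicographically first length-3 string in L(P) \ L(Q).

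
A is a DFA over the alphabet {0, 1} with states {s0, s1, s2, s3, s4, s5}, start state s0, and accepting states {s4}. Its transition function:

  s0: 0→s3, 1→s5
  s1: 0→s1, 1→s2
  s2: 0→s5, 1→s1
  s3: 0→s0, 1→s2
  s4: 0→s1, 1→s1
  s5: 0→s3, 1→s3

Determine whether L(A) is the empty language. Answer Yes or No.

The states reachable from the start state are {s0, s1, s2, s3, s5}.
None of the accepting states {s4} is reachable, so no string is accepted and L(A) = ∅.

Yes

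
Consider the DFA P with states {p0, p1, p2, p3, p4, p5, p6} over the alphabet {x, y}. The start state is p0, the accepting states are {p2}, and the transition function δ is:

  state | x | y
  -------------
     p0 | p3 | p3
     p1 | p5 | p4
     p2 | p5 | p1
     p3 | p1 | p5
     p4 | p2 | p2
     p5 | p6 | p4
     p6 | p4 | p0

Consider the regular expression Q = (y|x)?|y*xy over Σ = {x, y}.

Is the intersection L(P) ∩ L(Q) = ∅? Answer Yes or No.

Converting the expression Q to a DFA (subset construction, then merging equivalent states) gives the minimal DFA with states {q0, q1, q2, q3, q4, q5, q6}, start state q0, accepting states {q0, q1, q2, q4} and transitions q0: x→q1, y→q2; q1: x→q3, y→q4; q2: x→q5, y→q6; q3: x→q3, y→q3; q4: x→q3, y→q3; q5: x→q3, y→q4; q6: x→q5, y→q6.
Exploring the product automaton P × Q from the start pair (p0, q0), following both machines on each input symbol, reaches 22 state pairs: (p0, q0), (p3, q1), (p3, q2), (p1, q3), (p5, q4), (p1, q5), (p5, q6), (p5, q3), (p4, q3), (p6, q3), (p4, q4), (p6, q5), (p4, q6), (p2, q3), (p0, q3), (p0, q4), (p2, q5), (p2, q6), (p3, q3), (p1, q4), (p5, q5), (p1, q6).
P accepts in {p2} and Q accepts in {q0, q1, q2, q4}; no reachable pair has both components accepting, so no string drives both machines to acceptance simultaneously and L(P) ∩ L(Q) = ∅.
So no string is accepted by both, and the intersection is empty.

Yes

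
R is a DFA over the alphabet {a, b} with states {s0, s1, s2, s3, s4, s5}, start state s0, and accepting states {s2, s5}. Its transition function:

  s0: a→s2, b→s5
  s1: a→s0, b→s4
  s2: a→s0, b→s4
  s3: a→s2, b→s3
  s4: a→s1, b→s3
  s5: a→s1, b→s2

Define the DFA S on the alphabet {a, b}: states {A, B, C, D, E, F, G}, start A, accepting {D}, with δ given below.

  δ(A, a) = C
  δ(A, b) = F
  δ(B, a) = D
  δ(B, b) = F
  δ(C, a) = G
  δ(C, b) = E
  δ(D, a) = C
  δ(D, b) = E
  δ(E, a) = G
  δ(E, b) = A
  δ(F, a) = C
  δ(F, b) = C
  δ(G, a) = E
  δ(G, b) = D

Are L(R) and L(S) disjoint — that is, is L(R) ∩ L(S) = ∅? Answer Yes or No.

The string aab is accepted by both R and S.
Hence L(R) ∩ L(S) ≠ ∅.

No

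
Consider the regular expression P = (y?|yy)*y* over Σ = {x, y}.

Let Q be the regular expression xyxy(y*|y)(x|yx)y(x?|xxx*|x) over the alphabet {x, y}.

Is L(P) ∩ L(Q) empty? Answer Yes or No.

Converting the expression P to a DFA (subset construction, then merging equivalent states) gives the minimal DFA with states {p0, p1}, start state p0, accepting states {p0} and transitions p0: x→p1, y→p0; p1: x→p1, y→p1.
Converting the expression Q to a DFA (subset construction, then merging equivalent states) gives the minimal DFA with states {q0, q1, q2, q3, q4, q5, q6, q7}, start state q0, accepting states {q7} and transitions q0: x→q1, y→q2; q1: x→q2, y→q3; q2: x→q2, y→q2; q3: x→q4, y→q2; q4: x→q2, y→q5; q5: x→q6, y→q5; q6: x→q2, y→q7; q7: x→q7, y→q2.
Exploring the product automaton P × Q from the start pair (p0, q0), following both machines on each input symbol, reaches 9 state pairs: (p0, q0), (p1, q1), (p0, q2), (p1, q2), (p1, q3), (p1, q4), (p1, q5), (p1, q6), (p1, q7).
P accepts in {p0} and Q accepts in {q7}; no reachable pair has both components accepting, so no string drives both machines to acceptance simultaneously and L(P) ∩ L(Q) = ∅.
So no string is accepted by both, and the intersection is empty.

Yes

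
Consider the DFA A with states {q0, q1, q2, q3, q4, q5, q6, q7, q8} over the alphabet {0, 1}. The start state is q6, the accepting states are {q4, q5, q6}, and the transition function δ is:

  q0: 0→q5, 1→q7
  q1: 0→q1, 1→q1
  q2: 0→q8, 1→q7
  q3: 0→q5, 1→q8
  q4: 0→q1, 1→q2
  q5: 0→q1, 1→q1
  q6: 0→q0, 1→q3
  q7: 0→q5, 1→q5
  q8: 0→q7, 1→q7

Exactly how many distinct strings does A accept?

9

The useful subgraph on states {q0, q3, q5, q6, q7, q8} is acyclic, so L(A) is finite; the longest accepting path visits 5 useful states, giving maximum string length 4.
Counting accepting paths from q6 by length: 1 of length 0, 2 of length 2, 2 of length 3, 4 of length 4. Total 9.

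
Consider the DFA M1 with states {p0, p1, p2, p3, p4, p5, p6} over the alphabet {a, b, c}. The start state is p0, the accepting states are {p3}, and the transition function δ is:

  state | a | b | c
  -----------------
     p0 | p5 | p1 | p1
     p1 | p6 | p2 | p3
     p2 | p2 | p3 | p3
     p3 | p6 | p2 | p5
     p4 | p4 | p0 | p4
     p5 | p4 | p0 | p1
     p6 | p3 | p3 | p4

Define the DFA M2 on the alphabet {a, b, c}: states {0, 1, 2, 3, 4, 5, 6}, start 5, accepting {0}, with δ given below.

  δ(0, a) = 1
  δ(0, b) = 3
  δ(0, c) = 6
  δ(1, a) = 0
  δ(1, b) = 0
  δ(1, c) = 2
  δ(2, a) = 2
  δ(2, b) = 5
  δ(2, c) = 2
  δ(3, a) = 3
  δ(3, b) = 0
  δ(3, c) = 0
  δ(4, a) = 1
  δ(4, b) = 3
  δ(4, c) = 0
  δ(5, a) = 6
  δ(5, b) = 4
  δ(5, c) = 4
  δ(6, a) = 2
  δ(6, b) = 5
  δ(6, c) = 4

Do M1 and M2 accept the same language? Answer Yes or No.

Yes

Exploring the product automaton M1 × M2 from the start pair (p0, 5), following both machines on each input symbol, reaches 7 state pairs: (p0, 5), (p5, 6), (p1, 4), (p4, 2), (p6, 1), (p2, 3), (p3, 0).
M1 accepts in {p3} and M2 accepts in {0}. In every reachable pair the two components are either both accepting — (p3, 0) — or both non-accepting, so no string is accepted by exactly one of the machines: L(M1) \ L(M2) and L(M2) \ L(M1) are both empty.
Hence every string is accepted by M1 iff it is accepted by M2, and the two languages coincide.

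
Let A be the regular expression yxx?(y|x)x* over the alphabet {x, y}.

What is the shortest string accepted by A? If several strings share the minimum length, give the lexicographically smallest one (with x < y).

By inspection of the expression, no string of length less than 3 matches, and yxx is the lexicographically first match of length 3.

yxx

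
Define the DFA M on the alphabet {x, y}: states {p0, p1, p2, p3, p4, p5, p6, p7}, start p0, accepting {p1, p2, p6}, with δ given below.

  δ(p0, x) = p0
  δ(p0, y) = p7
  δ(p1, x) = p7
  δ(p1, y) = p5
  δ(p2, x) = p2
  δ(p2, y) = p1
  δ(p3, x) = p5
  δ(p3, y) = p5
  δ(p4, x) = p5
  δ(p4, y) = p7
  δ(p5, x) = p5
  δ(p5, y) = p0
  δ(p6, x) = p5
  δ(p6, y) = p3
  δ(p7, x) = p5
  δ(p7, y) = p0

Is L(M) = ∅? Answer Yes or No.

Yes

The states reachable from the start state are {p0, p5, p7}.
None of the accepting states {p1, p2, p6} is reachable, so no string is accepted and L(M) = ∅.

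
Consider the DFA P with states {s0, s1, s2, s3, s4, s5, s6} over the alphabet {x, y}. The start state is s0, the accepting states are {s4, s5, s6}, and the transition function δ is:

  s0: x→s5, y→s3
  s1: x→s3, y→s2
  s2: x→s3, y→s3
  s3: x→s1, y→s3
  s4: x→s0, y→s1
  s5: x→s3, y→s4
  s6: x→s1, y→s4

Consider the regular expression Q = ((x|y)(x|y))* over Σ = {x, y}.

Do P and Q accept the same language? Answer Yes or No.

The string x is accepted by P but rejected by Q.
So L(P) ≠ L(Q).

No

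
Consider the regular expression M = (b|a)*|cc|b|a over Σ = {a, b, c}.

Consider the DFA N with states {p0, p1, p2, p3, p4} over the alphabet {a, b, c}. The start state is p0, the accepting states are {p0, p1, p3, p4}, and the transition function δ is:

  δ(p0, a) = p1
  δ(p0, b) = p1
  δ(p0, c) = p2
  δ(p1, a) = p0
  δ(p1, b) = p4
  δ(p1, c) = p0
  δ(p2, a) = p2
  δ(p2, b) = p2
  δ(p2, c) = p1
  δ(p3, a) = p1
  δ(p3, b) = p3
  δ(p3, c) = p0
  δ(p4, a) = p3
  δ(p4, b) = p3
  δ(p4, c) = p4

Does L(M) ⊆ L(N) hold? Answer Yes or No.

Yes

Converting the expression M to a DFA (subset construction, then merging equivalent states) gives the minimal DFA with states {m0, m1, m2, m3, m4}, start state m0, accepting states {m0, m1, m4} and transitions m0: a→m1, b→m1, c→m2; m1: a→m1, b→m1, c→m3; m2: a→m3, b→m3, c→m4; m3: a→m3, b→m3, c→m3; m4: a→m3, b→m3, c→m3.
Exploring the product automaton M × N from the start pair (m0, p0), following both machines on each input symbol, reaches 12 state pairs: (m0, p0), (m1, p1), (m2, p2), (m1, p0), (m1, p4), (m3, p0), (m3, p2), (m4, p1), (m1, p3), (m3, p4), (m3, p1), (m3, p3).
M accepts in {m0, m1, m4} and N accepts in {p0, p1, p3, p4}. The reachable pairs whose M-component is accepting are (m0, p0), (m1, p1), (m1, p0), (m1, p4), (m4, p1), (m1, p3); in each of them the N-component is accepting too, so the product for L(M) \ L(N) (M-component accepting, N-component rejecting) has no reachable accepting pair and the difference is empty.
Hence every string in L(M) is also in L(N).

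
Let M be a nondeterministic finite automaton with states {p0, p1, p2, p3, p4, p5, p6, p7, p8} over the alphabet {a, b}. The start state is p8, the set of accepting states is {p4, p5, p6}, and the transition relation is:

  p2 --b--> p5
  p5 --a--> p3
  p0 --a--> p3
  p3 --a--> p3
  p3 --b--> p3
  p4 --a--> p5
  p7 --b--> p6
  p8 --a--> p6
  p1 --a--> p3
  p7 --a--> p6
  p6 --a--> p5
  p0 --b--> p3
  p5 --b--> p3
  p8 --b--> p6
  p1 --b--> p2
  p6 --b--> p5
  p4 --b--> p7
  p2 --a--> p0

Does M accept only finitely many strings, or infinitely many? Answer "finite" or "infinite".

The useful states (reachable from p8 and able to reach an accepting state) are {p5, p6, p8}.
Restricted to these states the transition graph has no cycle, so every accepting path has bounded length and L is finite.

finite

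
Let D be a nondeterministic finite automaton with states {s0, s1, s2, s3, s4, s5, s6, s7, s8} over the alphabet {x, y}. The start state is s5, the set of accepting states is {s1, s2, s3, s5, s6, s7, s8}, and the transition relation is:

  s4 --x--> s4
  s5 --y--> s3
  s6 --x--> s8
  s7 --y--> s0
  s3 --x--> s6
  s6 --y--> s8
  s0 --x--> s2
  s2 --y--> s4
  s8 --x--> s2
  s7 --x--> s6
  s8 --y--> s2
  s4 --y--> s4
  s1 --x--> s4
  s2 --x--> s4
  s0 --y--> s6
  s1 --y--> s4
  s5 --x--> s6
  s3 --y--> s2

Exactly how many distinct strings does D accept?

17

The useful subgraph on states {s2, s3, s5, s6, s8} is acyclic, so L(D) is finite; the longest accepting path visits 5 useful states, giving maximum string length 4.
Counting accepting paths from s5 by length: 1 of length 0, 2 of length 1, 4 of length 2, 6 of length 3, 4 of length 4. Total 17.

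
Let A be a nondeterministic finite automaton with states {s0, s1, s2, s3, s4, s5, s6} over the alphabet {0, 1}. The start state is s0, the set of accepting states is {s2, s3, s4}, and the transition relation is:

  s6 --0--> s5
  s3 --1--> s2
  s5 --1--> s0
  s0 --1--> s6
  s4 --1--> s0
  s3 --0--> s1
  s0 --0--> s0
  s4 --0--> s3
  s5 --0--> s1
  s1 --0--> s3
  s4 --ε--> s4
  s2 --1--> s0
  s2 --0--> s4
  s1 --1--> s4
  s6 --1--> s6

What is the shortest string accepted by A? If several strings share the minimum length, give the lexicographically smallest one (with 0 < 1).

1000

A breadth-first search from s0 reaches an accepting state first via the path s0 → s6 → s5 → s1 → s3 on input 1000.
No string of length < 4 is accepted (BFS exhausts all shorter strings without reaching an accepting state), and 1000 is the lexicographically least accepting string of length 4.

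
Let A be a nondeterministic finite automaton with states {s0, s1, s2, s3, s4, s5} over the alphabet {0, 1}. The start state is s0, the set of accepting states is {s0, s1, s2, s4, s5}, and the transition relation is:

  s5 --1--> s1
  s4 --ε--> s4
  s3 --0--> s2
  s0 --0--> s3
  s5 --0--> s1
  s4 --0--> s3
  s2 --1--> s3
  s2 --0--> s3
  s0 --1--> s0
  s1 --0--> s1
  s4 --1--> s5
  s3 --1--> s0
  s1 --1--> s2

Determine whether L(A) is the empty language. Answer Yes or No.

The empty string ε is accepted: the run s0 ends in the accepting state s0.
Since at least one string is accepted, L(A) is not empty.

No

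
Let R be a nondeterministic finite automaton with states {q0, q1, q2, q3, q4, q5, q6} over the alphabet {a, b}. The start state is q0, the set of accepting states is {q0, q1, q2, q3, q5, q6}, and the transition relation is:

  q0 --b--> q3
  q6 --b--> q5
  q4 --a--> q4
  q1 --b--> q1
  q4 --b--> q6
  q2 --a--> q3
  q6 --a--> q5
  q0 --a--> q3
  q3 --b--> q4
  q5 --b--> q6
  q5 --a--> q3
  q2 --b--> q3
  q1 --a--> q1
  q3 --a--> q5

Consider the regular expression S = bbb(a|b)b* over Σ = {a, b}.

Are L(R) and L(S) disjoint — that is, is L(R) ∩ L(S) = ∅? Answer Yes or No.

No

The string bbba is accepted by both R and S.
Hence L(R) ∩ L(S) ≠ ∅.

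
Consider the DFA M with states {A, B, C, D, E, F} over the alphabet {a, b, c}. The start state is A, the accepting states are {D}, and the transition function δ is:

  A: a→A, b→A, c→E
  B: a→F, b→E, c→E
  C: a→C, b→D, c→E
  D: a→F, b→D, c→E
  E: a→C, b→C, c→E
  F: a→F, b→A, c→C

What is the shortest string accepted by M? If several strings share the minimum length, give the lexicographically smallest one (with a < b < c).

cab

A breadth-first search from A reaches an accepting state first via the path A → E → C → D on input cab.
No string of length < 3 is accepted (BFS exhausts all shorter strings without reaching an accepting state), and cab is the lexicographically least accepting string of length 3.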